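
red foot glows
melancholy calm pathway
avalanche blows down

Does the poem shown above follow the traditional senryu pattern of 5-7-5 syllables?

Line 1: red(1) + foot(1) + glows(1) = 3 (expected 5)
Line 2: melancholy(4) + calm(1) + pathway(2) = 7 ✓
Line 3: avalanche(3) + blows(1) + down(1) = 5 ✓

No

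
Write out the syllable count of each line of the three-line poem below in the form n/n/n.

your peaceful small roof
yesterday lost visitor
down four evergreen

Line 1: your(1) + peaceful(2) + small(1) + roof(1) = 5
Line 2: yesterday(3) + lost(1) + visitor(3) = 7
Line 3: down(1) + four(1) + evergreen(3) = 5

5/7/5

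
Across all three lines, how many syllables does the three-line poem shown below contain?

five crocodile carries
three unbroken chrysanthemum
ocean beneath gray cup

20

Line 1: five(1) + crocodile(3) + carries(2) = 6
Line 2: three(1) + unbroken(3) + chrysanthemum(4) = 8
Line 3: ocean(2) + beneath(2) + gray(1) + cup(1) = 6
Total: 6 + 8 + 6 = 20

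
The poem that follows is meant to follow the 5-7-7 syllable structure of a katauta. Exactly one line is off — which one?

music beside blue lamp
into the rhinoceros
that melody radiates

Line 1: "music beside blue lamp": 2+2+1+1 = 6 (expected 5)
Line 2: "into the rhinoceros": 2+1+4 = 7 ✓
Line 3: "that melody radiates": 1+3+3 = 7 ✓

The first line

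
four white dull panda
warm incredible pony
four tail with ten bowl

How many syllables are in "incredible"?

4

"incredible" has 4 syllables.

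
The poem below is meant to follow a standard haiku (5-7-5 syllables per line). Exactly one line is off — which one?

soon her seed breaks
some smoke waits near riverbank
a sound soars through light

The first line

Line 1: "soon her seed breaks": 1+1+1+1 = 4 (expected 5)
Line 2: "some smoke waits near riverbank": 1+1+1+1+3 = 7 ✓
Line 3: "a sound soars through light": 1+1+1+1+1 = 5 ✓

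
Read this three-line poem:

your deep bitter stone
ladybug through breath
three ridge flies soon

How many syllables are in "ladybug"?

3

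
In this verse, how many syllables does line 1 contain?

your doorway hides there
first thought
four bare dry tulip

5

Line 1: your (1), doorway (2), hides (1), there (1) → 5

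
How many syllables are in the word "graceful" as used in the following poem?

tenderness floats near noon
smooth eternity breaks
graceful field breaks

2

"graceful" has 2 syllables.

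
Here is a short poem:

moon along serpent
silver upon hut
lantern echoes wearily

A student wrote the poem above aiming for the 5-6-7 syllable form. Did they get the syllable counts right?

No

Line 1: "moon along serpent": 1+2+2 = 5 ✓
Line 2: "silver upon hut": 2+2+1 = 5 (expected 6)
Line 3: "lantern echoes wearily": 2+2+3 = 7 ✓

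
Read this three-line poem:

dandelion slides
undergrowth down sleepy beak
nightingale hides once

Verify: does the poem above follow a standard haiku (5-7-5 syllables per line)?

Yes

Line 1: "dandelion slides": 4+1 = 5 ✓
Line 2: "undergrowth down sleepy beak": 3+1+2+1 = 7 ✓
Line 3: "nightingale hides once": 3+1+1 = 5 ✓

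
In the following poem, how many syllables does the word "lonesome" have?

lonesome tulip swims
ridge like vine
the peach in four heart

2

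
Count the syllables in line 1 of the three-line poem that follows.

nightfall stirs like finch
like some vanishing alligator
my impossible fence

5

Line 1: "nightfall stirs like finch": 2+1+1+1 = 5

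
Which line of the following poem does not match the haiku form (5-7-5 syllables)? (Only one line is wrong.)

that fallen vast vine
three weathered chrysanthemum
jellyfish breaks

Line 1: that(1) + fallen(2) + vast(1) + vine(1) = 5 ✓
Line 2: three(1) + weathered(2) + chrysanthemum(4) = 7 ✓
Line 3: jellyfish(3) + breaks(1) = 4 (expected 5)

The third line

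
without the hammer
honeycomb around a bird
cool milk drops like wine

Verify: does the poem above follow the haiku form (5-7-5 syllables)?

Yes

Line 1: "without the hammer": 2+1+2 = 5 ✓
Line 2: "honeycomb around a bird": 3+2+1+1 = 7 ✓
Line 3: "cool milk drops like wine": 1+1+1+1+1 = 5 ✓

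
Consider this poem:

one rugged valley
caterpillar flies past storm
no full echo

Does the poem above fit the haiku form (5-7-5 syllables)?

Line 1: one (1), rugged (2), valley (2) → 5 ✓
Line 2: caterpillar (4), flies (1), past (1), storm (1) → 7 ✓
Line 3: no (1), full (1), echo (2) → 4 (expected 5)

No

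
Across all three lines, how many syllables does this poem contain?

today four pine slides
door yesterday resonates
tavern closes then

Line 1: "today four pine slides": 2+1+1+1 = 5
Line 2: "door yesterday resonates": 1+3+3 = 7
Line 3: "tavern closes then": 2+2+1 = 5
Total: 5 + 7 + 5 = 17

17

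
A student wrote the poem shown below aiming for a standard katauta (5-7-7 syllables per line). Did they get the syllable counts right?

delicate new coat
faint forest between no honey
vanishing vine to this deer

No

Line 1: delicate (3), new (1), coat (1) → 5 ✓
Line 2: faint (1), forest (2), between (2), no (1), honey (2) → 8 (expected 7)
Line 3: vanishing (3), vine (1), to (1), this (1), deer (1) → 7 ✓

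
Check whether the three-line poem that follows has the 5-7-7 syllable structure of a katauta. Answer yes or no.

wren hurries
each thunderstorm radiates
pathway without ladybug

Line 1: wren(1) + hurries(2) = 3 (expected 5)
Line 2: each(1) + thunderstorm(3) + radiates(3) = 7 ✓
Line 3: pathway(2) + without(2) + ladybug(3) = 7 ✓

No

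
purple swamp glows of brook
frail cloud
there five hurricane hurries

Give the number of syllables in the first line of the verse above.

6

The first line: purple (2), swamp (1), glows (1), of (1), brook (1) → 6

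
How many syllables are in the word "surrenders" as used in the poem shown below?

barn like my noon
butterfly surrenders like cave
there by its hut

"surrenders" has 3 syllables.

3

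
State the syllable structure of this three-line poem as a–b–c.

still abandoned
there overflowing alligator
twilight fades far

4–9–4

Line 1: still(1) + abandoned(3) = 4
Line 2: there(1) + overflowing(4) + alligator(4) = 9
Line 3: twilight(2) + fades(1) + far(1) = 4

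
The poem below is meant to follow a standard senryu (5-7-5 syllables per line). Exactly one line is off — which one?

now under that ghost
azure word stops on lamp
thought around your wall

Line 1: now (1), under (2), that (1), ghost (1) → 5 ✓
Line 2: azure (2), word (1), stops (1), on (1), lamp (1) → 6 (expected 7)
Line 3: thought (1), around (2), your (1), wall (1) → 5 ✓

The second line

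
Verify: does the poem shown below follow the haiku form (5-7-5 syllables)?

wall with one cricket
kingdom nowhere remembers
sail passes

No

Line 1: "wall with one cricket": 1+1+1+2 = 5 ✓
Line 2: "kingdom nowhere remembers": 2+2+3 = 7 ✓
Line 3: "sail passes": 1+2 = 3 (expected 5)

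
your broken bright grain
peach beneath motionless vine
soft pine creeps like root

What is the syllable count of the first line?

5

The first line: your(1) + broken(2) + bright(1) + grain(1) = 5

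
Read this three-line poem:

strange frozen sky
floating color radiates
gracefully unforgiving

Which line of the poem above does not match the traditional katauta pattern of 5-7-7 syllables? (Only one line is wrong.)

Line 1

Line 1: strange (1), frozen (2), sky (1) → 4 (expected 5)
Line 2: floating (2), color (2), radiates (3) → 7 ✓
Line 3: gracefully (3), unforgiving (4) → 7 ✓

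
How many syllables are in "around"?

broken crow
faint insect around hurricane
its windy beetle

2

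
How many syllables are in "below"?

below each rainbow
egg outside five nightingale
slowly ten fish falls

"below" has 2 syllables.

2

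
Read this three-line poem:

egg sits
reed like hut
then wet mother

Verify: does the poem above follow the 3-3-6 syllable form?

No

Line 1: egg (1), sits (1) → 2 (expected 3)
Line 2: reed (1), like (1), hut (1) → 3 ✓
Line 3: then (1), wet (1), mother (2) → 4 (expected 6)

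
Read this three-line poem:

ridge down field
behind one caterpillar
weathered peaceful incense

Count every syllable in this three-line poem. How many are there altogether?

16

Line 1: "ridge down field": 1+1+1 = 3
Line 2: "behind one caterpillar": 2+1+4 = 7
Line 3: "weathered peaceful incense": 2+2+2 = 6
Total: 3 + 7 + 6 = 16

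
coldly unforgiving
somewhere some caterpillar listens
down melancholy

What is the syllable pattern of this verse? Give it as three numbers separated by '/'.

6/9/5

Line 1: coldly(2) + unforgiving(4) = 6
Line 2: somewhere(2) + some(1) + caterpillar(4) + listens(2) = 9
Line 3: down(1) + melancholy(4) = 5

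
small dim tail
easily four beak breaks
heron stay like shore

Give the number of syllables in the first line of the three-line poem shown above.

3

The first line: small (1), dim (1), tail (1) → 3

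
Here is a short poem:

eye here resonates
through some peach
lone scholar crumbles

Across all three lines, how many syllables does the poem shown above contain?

13

Line 1: eye (1), here (1), resonates (3) → 5
Line 2: through (1), some (1), peach (1) → 3
Line 3: lone (1), scholar (2), crumbles (2) → 5
Total: 5 + 3 + 5 = 13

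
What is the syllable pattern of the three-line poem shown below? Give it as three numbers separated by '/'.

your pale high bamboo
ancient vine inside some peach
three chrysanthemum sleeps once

Line 1: your(1) + pale(1) + high(1) + bamboo(2) = 5
Line 2: ancient(2) + vine(1) + inside(2) + some(1) + peach(1) = 7
Line 3: three(1) + chrysanthemum(4) + sleeps(1) + once(1) = 7

5/7/7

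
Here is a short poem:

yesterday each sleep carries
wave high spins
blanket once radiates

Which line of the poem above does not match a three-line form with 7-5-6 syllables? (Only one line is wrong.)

The second line

Line 1: yesterday(3) + each(1) + sleep(1) + carries(2) = 7 ✓
Line 2: wave(1) + high(1) + spins(1) = 3 (expected 5)
Line 3: blanket(2) + once(1) + radiates(3) = 6 ✓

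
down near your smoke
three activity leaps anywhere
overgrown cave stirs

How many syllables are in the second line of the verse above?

The second line: "three activity leaps anywhere": 1+4+1+3 = 9

9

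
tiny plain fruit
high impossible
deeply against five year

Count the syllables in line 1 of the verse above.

Line 1: "tiny plain fruit": 2+1+1 = 4

4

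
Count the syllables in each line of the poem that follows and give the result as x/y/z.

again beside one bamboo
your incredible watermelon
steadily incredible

Line 1: "again beside one bamboo": 2+2+1+2 = 7
Line 2: "your incredible watermelon": 1+4+4 = 9
Line 3: "steadily incredible": 3+4 = 7

7/9/7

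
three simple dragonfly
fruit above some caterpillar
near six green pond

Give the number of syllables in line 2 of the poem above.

8

Line 2: "fruit above some caterpillar": 1+2+1+4 = 8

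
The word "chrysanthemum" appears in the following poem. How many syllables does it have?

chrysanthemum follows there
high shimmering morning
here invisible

4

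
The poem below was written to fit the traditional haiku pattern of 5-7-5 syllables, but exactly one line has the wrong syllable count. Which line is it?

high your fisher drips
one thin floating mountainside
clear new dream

Line 1: high (1), your (1), fisher (2), drips (1) → 5 ✓
Line 2: one (1), thin (1), floating (2), mountainside (3) → 7 ✓
Line 3: clear (1), new (1), dream (1) → 3 (expected 5)

The third line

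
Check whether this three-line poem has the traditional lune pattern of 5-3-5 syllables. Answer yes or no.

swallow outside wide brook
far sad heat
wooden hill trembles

Line 1: swallow (2), outside (2), wide (1), brook (1) → 6 (expected 5)
Line 2: far (1), sad (1), heat (1) → 3 ✓
Line 3: wooden (2), hill (1), trembles (2) → 5 ✓

No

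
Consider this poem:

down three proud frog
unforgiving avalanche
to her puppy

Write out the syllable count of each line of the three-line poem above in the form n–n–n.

Line 1: "down three proud frog": 1+1+1+1 = 4
Line 2: "unforgiving avalanche": 4+3 = 7
Line 3: "to her puppy": 1+1+2 = 4

4–7–4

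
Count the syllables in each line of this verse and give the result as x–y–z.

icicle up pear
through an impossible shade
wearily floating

5–7–5

Line 1: icicle (3), up (1), pear (1) → 5
Line 2: through (1), an (1), impossible (4), shade (1) → 7
Line 3: wearily (3), floating (2) → 5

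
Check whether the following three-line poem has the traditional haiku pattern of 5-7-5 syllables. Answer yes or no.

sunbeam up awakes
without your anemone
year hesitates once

Line 1: sunbeam (2), up (1), awakes (2) → 5 ✓
Line 2: without (2), your (1), anemone (4) → 7 ✓
Line 3: year (1), hesitates (3), once (1) → 5 ✓

Yes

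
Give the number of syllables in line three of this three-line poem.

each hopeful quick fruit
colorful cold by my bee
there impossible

5

Line three: "there impossible": 1+4 = 5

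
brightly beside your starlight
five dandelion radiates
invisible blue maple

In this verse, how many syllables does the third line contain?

The third line: invisible (4), blue (1), maple (2) → 7

7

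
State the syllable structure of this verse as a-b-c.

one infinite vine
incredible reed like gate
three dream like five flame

Line 1: "one infinite vine": 1+3+1 = 5
Line 2: "incredible reed like gate": 4+1+1+1 = 7
Line 3: "three dream like five flame": 1+1+1+1+1 = 5

5-7-5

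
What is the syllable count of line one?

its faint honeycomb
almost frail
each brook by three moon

5

Line one: its (1), faint (1), honeycomb (3) → 5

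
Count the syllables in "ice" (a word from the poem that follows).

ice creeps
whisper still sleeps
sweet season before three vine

1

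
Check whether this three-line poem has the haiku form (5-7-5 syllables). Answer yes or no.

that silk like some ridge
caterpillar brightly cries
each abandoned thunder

Line 1: that (1), silk (1), like (1), some (1), ridge (1) → 5 ✓
Line 2: caterpillar (4), brightly (2), cries (1) → 7 ✓
Line 3: each (1), abandoned (3), thunder (2) → 6 (expected 5)

No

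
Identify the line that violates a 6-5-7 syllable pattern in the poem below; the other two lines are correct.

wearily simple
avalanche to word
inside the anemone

Line 1

Line 1: "wearily simple": 3+2 = 5 (expected 6)
Line 2: "avalanche to word": 3+1+1 = 5 ✓
Line 3: "inside the anemone": 2+1+4 = 7 ✓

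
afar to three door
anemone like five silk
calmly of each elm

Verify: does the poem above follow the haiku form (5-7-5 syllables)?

Line 1: "afar to three door": 2+1+1+1 = 5 ✓
Line 2: "anemone like five silk": 4+1+1+1 = 7 ✓
Line 3: "calmly of each elm": 2+1+1+1 = 5 ✓

Yes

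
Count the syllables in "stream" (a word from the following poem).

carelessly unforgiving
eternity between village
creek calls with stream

"stream" has 1 syllable.

1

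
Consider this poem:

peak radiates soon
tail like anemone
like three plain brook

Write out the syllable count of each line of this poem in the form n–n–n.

Line 1: peak (1), radiates (3), soon (1) → 5
Line 2: tail (1), like (1), anemone (4) → 6
Line 3: like (1), three (1), plain (1), brook (1) → 4

5–6–4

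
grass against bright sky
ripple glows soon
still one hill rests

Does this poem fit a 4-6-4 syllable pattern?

No

Line 1: "grass against bright sky": 1+2+1+1 = 5 (expected 4)
Line 2: "ripple glows soon": 2+1+1 = 4 (expected 6)
Line 3: "still one hill rests": 1+1+1+1 = 4 ✓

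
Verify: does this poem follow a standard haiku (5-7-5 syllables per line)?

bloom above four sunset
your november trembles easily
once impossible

Line 1: bloom(1) + above(2) + four(1) + sunset(2) = 6 (expected 5)
Line 2: your(1) + november(3) + trembles(2) + easily(3) = 9 (expected 7)
Line 3: once(1) + impossible(4) = 5 ✓

No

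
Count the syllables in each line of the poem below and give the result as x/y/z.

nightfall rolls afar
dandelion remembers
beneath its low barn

5/7/5

Line 1: nightfall (2), rolls (1), afar (2) → 5
Line 2: dandelion (4), remembers (3) → 7
Line 3: beneath (2), its (1), low (1), barn (1) → 5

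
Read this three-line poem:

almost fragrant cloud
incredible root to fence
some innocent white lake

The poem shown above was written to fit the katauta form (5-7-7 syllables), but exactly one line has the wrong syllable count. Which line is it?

The third line

Line 1: almost(2) + fragrant(2) + cloud(1) = 5 ✓
Line 2: incredible(4) + root(1) + to(1) + fence(1) = 7 ✓
Line 3: some(1) + innocent(3) + white(1) + lake(1) = 6 (expected 7)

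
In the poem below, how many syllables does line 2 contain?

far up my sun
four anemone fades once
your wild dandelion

Line 2: four(1) + anemone(4) + fades(1) + once(1) = 7

7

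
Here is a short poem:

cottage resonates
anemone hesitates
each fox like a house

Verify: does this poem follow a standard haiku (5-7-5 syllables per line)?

Line 1: "cottage resonates": 2+3 = 5 ✓
Line 2: "anemone hesitates": 4+3 = 7 ✓
Line 3: "each fox like a house": 1+1+1+1+1 = 5 ✓

Yes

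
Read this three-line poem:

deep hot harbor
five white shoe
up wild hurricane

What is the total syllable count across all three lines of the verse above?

12

Line 1: "deep hot harbor": 1+1+2 = 4
Line 2: "five white shoe": 1+1+1 = 3
Line 3: "up wild hurricane": 1+1+3 = 5
Total: 4 + 3 + 5 = 12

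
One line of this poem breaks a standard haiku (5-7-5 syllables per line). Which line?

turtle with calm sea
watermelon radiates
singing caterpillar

Line 3

Line 1: turtle (2), with (1), calm (1), sea (1) → 5 ✓
Line 2: watermelon (4), radiates (3) → 7 ✓
Line 3: singing (2), caterpillar (4) → 6 (expected 5)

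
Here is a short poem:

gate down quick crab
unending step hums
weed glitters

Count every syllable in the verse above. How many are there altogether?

12

Line 1: gate(1) + down(1) + quick(1) + crab(1) = 4
Line 2: unending(3) + step(1) + hums(1) = 5
Line 3: weed(1) + glitters(2) = 3
Total: 4 + 5 + 3 = 12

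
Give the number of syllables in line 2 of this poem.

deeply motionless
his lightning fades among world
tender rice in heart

Line 2: "his lightning fades among world": 1+2+1+2+1 = 7

7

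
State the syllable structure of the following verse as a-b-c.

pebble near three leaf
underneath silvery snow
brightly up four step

5-7-5

Line 1: pebble(2) + near(1) + three(1) + leaf(1) = 5
Line 2: underneath(3) + silvery(3) + snow(1) = 7
Line 3: brightly(2) + up(1) + four(1) + step(1) = 5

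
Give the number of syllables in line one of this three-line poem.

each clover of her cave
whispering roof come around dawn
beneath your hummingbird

6

Line one: "each clover of her cave": 1+2+1+1+1 = 6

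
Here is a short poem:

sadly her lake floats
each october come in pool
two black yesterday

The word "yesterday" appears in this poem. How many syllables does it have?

3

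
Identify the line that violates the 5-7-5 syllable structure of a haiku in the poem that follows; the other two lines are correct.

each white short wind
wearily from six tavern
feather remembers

Line 1

Line 1: each (1), white (1), short (1), wind (1) → 4 (expected 5)
Line 2: wearily (3), from (1), six (1), tavern (2) → 7 ✓
Line 3: feather (2), remembers (3) → 5 ✓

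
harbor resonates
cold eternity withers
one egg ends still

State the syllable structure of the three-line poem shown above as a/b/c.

5/7/4

Line 1: "harbor resonates": 2+3 = 5
Line 2: "cold eternity withers": 1+4+2 = 7
Line 3: "one egg ends still": 1+1+1+1 = 4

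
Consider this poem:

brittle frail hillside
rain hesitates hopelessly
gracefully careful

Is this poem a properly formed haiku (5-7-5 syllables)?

Yes

Line 1: brittle (2), frail (1), hillside (2) → 5 ✓
Line 2: rain (1), hesitates (3), hopelessly (3) → 7 ✓
Line 3: gracefully (3), careful (2) → 5 ✓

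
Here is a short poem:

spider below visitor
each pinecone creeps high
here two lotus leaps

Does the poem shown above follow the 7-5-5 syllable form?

Line 1: spider (2), below (2), visitor (3) → 7 ✓
Line 2: each (1), pinecone (2), creeps (1), high (1) → 5 ✓
Line 3: here (1), two (1), lotus (2), leaps (1) → 5 ✓

Yes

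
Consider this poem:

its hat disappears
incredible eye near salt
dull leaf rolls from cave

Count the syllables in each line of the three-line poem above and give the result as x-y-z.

5-7-5

Line 1: its (1), hat (1), disappears (3) → 5
Line 2: incredible (4), eye (1), near (1), salt (1) → 7
Line 3: dull (1), leaf (1), rolls (1), from (1), cave (1) → 5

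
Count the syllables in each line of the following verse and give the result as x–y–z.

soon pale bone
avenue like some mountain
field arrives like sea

3–7–5

Line 1: soon(1) + pale(1) + bone(1) = 3
Line 2: avenue(3) + like(1) + some(1) + mountain(2) = 7
Line 3: field(1) + arrives(2) + like(1) + sea(1) = 5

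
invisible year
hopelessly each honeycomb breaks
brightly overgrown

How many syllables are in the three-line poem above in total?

Line 1: invisible (4), year (1) → 5
Line 2: hopelessly (3), each (1), honeycomb (3), breaks (1) → 8
Line 3: brightly (2), overgrown (3) → 5
Total: 5 + 8 + 5 = 18

18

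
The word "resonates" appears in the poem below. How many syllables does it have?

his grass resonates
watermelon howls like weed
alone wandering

"resonates" has 3 syllables.

3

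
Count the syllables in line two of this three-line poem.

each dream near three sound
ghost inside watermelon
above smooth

7

Line two: "ghost inside watermelon": 1+2+4 = 7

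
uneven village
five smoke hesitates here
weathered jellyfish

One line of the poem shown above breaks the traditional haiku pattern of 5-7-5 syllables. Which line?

Line 2

Line 1: "uneven village": 3+2 = 5 ✓
Line 2: "five smoke hesitates here": 1+1+3+1 = 6 (expected 7)
Line 3: "weathered jellyfish": 2+3 = 5 ✓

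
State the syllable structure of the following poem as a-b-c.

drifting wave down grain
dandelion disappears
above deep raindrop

Line 1: drifting (2), wave (1), down (1), grain (1) → 5
Line 2: dandelion (4), disappears (3) → 7
Line 3: above (2), deep (1), raindrop (2) → 5

5-7-5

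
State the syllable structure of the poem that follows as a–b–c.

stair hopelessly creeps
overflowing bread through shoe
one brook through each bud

5–7–5

Line 1: stair(1) + hopelessly(3) + creeps(1) = 5
Line 2: overflowing(4) + bread(1) + through(1) + shoe(1) = 7
Line 3: one(1) + brook(1) + through(1) + each(1) + bud(1) = 5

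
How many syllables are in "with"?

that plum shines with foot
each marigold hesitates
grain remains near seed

"with" has 1 syllable.

1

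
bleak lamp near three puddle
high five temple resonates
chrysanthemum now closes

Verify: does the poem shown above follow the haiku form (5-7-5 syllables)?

Line 1: bleak(1) + lamp(1) + near(1) + three(1) + puddle(2) = 6 (expected 5)
Line 2: high(1) + five(1) + temple(2) + resonates(3) = 7 ✓
Line 3: chrysanthemum(4) + now(1) + closes(2) = 7 (expected 5)

No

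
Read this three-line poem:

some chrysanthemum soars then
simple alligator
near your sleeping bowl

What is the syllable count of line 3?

Line 3: near(1) + your(1) + sleeping(2) + bowl(1) = 5

5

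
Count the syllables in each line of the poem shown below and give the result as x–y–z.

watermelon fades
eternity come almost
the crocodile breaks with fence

5–7–7

Line 1: watermelon (4), fades (1) → 5
Line 2: eternity (4), come (1), almost (2) → 7
Line 3: the (1), crocodile (3), breaks (1), with (1), fence (1) → 7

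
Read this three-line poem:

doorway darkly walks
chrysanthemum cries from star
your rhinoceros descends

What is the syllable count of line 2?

Line 2: "chrysanthemum cries from star": 4+1+1+1 = 7

7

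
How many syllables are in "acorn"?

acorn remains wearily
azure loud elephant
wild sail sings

2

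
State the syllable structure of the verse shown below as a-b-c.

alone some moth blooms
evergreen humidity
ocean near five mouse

Line 1: alone(2) + some(1) + moth(1) + blooms(1) = 5
Line 2: evergreen(3) + humidity(4) = 7
Line 3: ocean(2) + near(1) + five(1) + mouse(1) = 5

5-7-5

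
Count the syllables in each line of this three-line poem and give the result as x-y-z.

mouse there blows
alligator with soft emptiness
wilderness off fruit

Line 1: mouse(1) + there(1) + blows(1) = 3
Line 2: alligator(4) + with(1) + soft(1) + emptiness(3) = 9
Line 3: wilderness(3) + off(1) + fruit(1) = 5

3-9-5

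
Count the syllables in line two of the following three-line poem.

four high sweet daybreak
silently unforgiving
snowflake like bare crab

Line two: silently (3), unforgiving (4) → 7

7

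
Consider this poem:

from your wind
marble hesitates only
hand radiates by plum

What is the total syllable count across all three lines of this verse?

16

Line 1: from(1) + your(1) + wind(1) = 3
Line 2: marble(2) + hesitates(3) + only(2) = 7
Line 3: hand(1) + radiates(3) + by(1) + plum(1) = 6
Total: 3 + 7 + 6 = 16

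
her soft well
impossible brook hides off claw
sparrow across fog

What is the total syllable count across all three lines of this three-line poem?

Line 1: her (1), soft (1), well (1) → 3
Line 2: impossible (4), brook (1), hides (1), off (1), claw (1) → 8
Line 3: sparrow (2), across (2), fog (1) → 5
Total: 3 + 8 + 5 = 16

16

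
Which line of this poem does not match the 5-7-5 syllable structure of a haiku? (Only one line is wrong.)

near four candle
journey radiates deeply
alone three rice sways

Line 1: "near four candle": 1+1+2 = 4 (expected 5)
Line 2: "journey radiates deeply": 2+3+2 = 7 ✓
Line 3: "alone three rice sways": 2+1+1+1 = 5 ✓

Line 1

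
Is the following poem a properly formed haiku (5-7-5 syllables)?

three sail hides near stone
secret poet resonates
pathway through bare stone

Line 1: three(1) + sail(1) + hides(1) + near(1) + stone(1) = 5 ✓
Line 2: secret(2) + poet(2) + resonates(3) = 7 ✓
Line 3: pathway(2) + through(1) + bare(1) + stone(1) = 5 ✓

Yes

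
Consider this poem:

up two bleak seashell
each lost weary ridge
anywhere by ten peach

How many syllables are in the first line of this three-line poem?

5

The first line: "up two bleak seashell": 1+1+1+2 = 5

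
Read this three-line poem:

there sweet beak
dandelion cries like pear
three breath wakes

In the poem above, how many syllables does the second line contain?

7

The second line: "dandelion cries like pear": 4+1+1+1 = 7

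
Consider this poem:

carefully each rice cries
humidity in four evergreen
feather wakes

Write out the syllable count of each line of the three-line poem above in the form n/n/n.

Line 1: carefully(3) + each(1) + rice(1) + cries(1) = 6
Line 2: humidity(4) + in(1) + four(1) + evergreen(3) = 9
Line 3: feather(2) + wakes(1) = 3

6/9/3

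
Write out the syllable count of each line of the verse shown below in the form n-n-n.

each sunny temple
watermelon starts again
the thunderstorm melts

5-7-5

Line 1: each (1), sunny (2), temple (2) → 5
Line 2: watermelon (4), starts (1), again (2) → 7
Line 3: the (1), thunderstorm (3), melts (1) → 5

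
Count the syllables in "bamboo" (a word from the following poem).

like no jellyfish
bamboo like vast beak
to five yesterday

2

"bamboo" has 2 syllables.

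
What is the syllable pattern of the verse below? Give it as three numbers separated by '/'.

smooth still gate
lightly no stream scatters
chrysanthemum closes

3/6/6

Line 1: "smooth still gate": 1+1+1 = 3
Line 2: "lightly no stream scatters": 2+1+1+2 = 6
Line 3: "chrysanthemum closes": 4+2 = 6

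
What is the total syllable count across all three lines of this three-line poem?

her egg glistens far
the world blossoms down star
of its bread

Line 1: her (1), egg (1), glistens (2), far (1) → 5
Line 2: the (1), world (1), blossoms (2), down (1), star (1) → 6
Line 3: of (1), its (1), bread (1) → 3
Total: 5 + 6 + 3 = 14

14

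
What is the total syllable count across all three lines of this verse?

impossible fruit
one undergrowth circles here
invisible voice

17

Line 1: "impossible fruit": 4+1 = 5
Line 2: "one undergrowth circles here": 1+3+2+1 = 7
Line 3: "invisible voice": 4+1 = 5
Total: 5 + 7 + 5 = 17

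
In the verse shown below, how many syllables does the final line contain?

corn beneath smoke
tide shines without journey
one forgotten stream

The final line: "one forgotten stream": 1+3+1 = 5

5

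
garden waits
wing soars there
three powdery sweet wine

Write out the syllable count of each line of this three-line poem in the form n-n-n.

Line 1: garden (2), waits (1) → 3
Line 2: wing (1), soars (1), there (1) → 3
Line 3: three (1), powdery (3), sweet (1), wine (1) → 6

3-3-6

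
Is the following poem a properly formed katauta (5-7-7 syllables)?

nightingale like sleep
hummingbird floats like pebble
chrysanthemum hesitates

Yes

Line 1: nightingale(3) + like(1) + sleep(1) = 5 ✓
Line 2: hummingbird(3) + floats(1) + like(1) + pebble(2) = 7 ✓
Line 3: chrysanthemum(4) + hesitates(3) = 7 ✓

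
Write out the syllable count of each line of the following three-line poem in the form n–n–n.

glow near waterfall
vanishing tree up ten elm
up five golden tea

Line 1: glow (1), near (1), waterfall (3) → 5
Line 2: vanishing (3), tree (1), up (1), ten (1), elm (1) → 7
Line 3: up (1), five (1), golden (2), tea (1) → 5

5–7–5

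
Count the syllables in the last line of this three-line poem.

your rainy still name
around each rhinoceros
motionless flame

4

The last line: motionless (3), flame (1) → 4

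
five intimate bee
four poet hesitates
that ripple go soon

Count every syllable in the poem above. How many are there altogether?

16

Line 1: five (1), intimate (3), bee (1) → 5
Line 2: four (1), poet (2), hesitates (3) → 6
Line 3: that (1), ripple (2), go (1), soon (1) → 5
Total: 5 + 6 + 5 = 16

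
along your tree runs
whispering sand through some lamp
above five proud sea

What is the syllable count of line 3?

Line 3: above(2) + five(1) + proud(1) + sea(1) = 5

5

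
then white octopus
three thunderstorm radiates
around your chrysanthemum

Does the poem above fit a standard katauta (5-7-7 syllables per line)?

Line 1: then (1), white (1), octopus (3) → 5 ✓
Line 2: three (1), thunderstorm (3), radiates (3) → 7 ✓
Line 3: around (2), your (1), chrysanthemum (4) → 7 ✓

Yes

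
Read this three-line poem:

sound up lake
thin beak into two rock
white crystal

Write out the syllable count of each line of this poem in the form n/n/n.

3/6/3

Line 1: "sound up lake": 1+1+1 = 3
Line 2: "thin beak into two rock": 1+1+2+1+1 = 6
Line 3: "white crystal": 1+2 = 3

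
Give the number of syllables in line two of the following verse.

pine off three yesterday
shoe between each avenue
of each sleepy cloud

Line two: "shoe between each avenue": 1+2+1+3 = 7

7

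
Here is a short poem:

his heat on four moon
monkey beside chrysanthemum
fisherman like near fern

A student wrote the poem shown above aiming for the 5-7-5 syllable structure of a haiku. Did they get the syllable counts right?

No

Line 1: "his heat on four moon": 1+1+1+1+1 = 5 ✓
Line 2: "monkey beside chrysanthemum": 2+2+4 = 8 (expected 7)
Line 3: "fisherman like near fern": 3+1+1+1 = 6 (expected 5)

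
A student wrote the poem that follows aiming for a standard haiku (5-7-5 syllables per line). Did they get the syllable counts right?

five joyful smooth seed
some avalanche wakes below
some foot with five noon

Line 1: five (1), joyful (2), smooth (1), seed (1) → 5 ✓
Line 2: some (1), avalanche (3), wakes (1), below (2) → 7 ✓
Line 3: some (1), foot (1), with (1), five (1), noon (1) → 5 ✓

Yes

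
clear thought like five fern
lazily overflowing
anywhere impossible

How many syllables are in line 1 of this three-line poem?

5

Line 1: clear (1), thought (1), like (1), five (1), fern (1) → 5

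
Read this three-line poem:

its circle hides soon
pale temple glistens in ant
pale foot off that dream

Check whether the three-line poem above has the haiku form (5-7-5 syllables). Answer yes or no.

Yes

Line 1: its (1), circle (2), hides (1), soon (1) → 5 ✓
Line 2: pale (1), temple (2), glistens (2), in (1), ant (1) → 7 ✓
Line 3: pale (1), foot (1), off (1), that (1), dream (1) → 5 ✓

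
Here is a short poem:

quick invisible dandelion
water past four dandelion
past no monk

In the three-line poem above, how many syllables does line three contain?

Line three: "past no monk": 1+1+1 = 3

3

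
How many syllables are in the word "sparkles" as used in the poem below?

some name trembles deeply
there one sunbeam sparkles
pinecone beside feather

2

"sparkles" has 2 syllables.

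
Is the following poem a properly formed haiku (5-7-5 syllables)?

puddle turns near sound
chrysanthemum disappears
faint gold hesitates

Yes

Line 1: "puddle turns near sound": 2+1+1+1 = 5 ✓
Line 2: "chrysanthemum disappears": 4+3 = 7 ✓
Line 3: "faint gold hesitates": 1+1+3 = 5 ✓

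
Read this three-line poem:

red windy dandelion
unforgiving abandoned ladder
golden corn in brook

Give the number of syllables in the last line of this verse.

5

The last line: "golden corn in brook": 2+1+1+1 = 5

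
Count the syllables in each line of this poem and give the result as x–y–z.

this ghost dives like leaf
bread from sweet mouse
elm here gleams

Line 1: "this ghost dives like leaf": 1+1+1+1+1 = 5
Line 2: "bread from sweet mouse": 1+1+1+1 = 4
Line 3: "elm here gleams": 1+1+1 = 3

5–4–3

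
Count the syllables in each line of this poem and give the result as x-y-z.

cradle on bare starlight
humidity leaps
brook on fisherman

Line 1: cradle(2) + on(1) + bare(1) + starlight(2) = 6
Line 2: humidity(4) + leaps(1) = 5
Line 3: brook(1) + on(1) + fisherman(3) = 5

6-5-5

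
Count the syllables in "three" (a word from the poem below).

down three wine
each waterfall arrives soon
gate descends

1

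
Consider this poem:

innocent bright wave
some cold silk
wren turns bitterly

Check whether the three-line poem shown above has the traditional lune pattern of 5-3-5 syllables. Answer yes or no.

Line 1: "innocent bright wave": 3+1+1 = 5 ✓
Line 2: "some cold silk": 1+1+1 = 3 ✓
Line 3: "wren turns bitterly": 1+1+3 = 5 ✓

Yes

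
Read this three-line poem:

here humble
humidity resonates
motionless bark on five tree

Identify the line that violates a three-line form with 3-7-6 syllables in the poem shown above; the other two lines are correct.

Line 3

Line 1: here(1) + humble(2) = 3 ✓
Line 2: humidity(4) + resonates(3) = 7 ✓
Line 3: motionless(3) + bark(1) + on(1) + five(1) + tree(1) = 7 (expected 6)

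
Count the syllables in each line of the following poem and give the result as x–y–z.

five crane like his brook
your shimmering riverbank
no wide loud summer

5–7–5

Line 1: "five crane like his brook": 1+1+1+1+1 = 5
Line 2: "your shimmering riverbank": 1+3+3 = 7
Line 3: "no wide loud summer": 1+1+1+2 = 5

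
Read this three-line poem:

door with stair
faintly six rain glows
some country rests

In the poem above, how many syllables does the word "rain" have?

"rain" has 1 syllable.

1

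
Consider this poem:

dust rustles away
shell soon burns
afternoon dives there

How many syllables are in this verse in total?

13

Line 1: dust (1), rustles (2), away (2) → 5
Line 2: shell (1), soon (1), burns (1) → 3
Line 3: afternoon (3), dives (1), there (1) → 5
Total: 5 + 3 + 5 = 13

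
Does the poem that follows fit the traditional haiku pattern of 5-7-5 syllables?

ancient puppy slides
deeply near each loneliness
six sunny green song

Yes

Line 1: ancient (2), puppy (2), slides (1) → 5 ✓
Line 2: deeply (2), near (1), each (1), loneliness (3) → 7 ✓
Line 3: six (1), sunny (2), green (1), song (1) → 5 ✓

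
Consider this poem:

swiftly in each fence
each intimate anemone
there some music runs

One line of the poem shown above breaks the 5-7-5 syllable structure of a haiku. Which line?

Line 1: swiftly(2) + in(1) + each(1) + fence(1) = 5 ✓
Line 2: each(1) + intimate(3) + anemone(4) = 8 (expected 7)
Line 3: there(1) + some(1) + music(2) + runs(1) = 5 ✓

The second line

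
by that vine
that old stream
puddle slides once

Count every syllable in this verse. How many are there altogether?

Line 1: by(1) + that(1) + vine(1) = 3
Line 2: that(1) + old(1) + stream(1) = 3
Line 3: puddle(2) + slides(1) + once(1) = 4
Total: 3 + 3 + 4 = 10

10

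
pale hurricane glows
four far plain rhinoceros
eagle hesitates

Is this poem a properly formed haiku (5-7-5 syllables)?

Line 1: pale(1) + hurricane(3) + glows(1) = 5 ✓
Line 2: four(1) + far(1) + plain(1) + rhinoceros(4) = 7 ✓
Line 3: eagle(2) + hesitates(3) = 5 ✓

Yes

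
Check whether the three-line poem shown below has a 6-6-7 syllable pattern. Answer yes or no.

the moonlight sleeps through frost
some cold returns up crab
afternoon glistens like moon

Line 1: the(1) + moonlight(2) + sleeps(1) + through(1) + frost(1) = 6 ✓
Line 2: some(1) + cold(1) + returns(2) + up(1) + crab(1) = 6 ✓
Line 3: afternoon(3) + glistens(2) + like(1) + moon(1) = 7 ✓

Yes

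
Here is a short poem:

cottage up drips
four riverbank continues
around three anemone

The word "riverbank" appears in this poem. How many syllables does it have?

3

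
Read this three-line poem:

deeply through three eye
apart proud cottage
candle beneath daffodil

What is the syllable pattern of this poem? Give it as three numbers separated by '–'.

Line 1: "deeply through three eye": 2+1+1+1 = 5
Line 2: "apart proud cottage": 2+1+2 = 5
Line 3: "candle beneath daffodil": 2+2+3 = 7

5–5–7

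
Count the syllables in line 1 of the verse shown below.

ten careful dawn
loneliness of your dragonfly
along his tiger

Line 1: ten(1) + careful(2) + dawn(1) = 4

4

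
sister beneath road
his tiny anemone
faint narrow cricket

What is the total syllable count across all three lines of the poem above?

Line 1: "sister beneath road": 2+2+1 = 5
Line 2: "his tiny anemone": 1+2+4 = 7
Line 3: "faint narrow cricket": 1+2+2 = 5
Total: 5 + 7 + 5 = 17

17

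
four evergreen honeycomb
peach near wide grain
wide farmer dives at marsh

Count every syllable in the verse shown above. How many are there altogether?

17

Line 1: four(1) + evergreen(3) + honeycomb(3) = 7
Line 2: peach(1) + near(1) + wide(1) + grain(1) = 4
Line 3: wide(1) + farmer(2) + dives(1) + at(1) + marsh(1) = 6
Total: 7 + 4 + 6 = 17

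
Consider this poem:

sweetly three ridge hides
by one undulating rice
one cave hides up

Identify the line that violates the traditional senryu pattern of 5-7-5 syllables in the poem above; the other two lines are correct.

Line 1: sweetly (2), three (1), ridge (1), hides (1) → 5 ✓
Line 2: by (1), one (1), undulating (4), rice (1) → 7 ✓
Line 3: one (1), cave (1), hides (1), up (1) → 4 (expected 5)

The third line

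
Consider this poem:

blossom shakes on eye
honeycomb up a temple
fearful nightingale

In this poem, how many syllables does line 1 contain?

Line 1: "blossom shakes on eye": 2+1+1+1 = 5

5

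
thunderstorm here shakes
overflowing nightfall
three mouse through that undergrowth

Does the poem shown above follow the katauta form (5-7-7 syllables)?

Line 1: thunderstorm (3), here (1), shakes (1) → 5 ✓
Line 2: overflowing (4), nightfall (2) → 6 (expected 7)
Line 3: three (1), mouse (1), through (1), that (1), undergrowth (3) → 7 ✓

No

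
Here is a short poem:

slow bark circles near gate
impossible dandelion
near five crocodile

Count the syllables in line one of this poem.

Line one: "slow bark circles near gate": 1+1+2+1+1 = 6

6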